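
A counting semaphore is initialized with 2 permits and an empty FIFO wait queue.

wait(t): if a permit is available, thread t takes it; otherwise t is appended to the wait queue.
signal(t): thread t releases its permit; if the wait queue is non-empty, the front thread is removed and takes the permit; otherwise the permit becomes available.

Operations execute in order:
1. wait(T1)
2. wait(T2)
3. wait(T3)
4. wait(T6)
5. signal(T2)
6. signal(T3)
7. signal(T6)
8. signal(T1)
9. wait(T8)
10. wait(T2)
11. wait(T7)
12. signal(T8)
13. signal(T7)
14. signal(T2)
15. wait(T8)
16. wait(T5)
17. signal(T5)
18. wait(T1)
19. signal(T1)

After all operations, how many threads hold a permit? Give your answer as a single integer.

Step 1: wait(T1) -> count=1 queue=[] holders={T1}
Step 2: wait(T2) -> count=0 queue=[] holders={T1,T2}
Step 3: wait(T3) -> count=0 queue=[T3] holders={T1,T2}
Step 4: wait(T6) -> count=0 queue=[T3,T6] holders={T1,T2}
Step 5: signal(T2) -> count=0 queue=[T6] holders={T1,T3}
Step 6: signal(T3) -> count=0 queue=[] holders={T1,T6}
Step 7: signal(T6) -> count=1 queue=[] holders={T1}
Step 8: signal(T1) -> count=2 queue=[] holders={none}
Step 9: wait(T8) -> count=1 queue=[] holders={T8}
Step 10: wait(T2) -> count=0 queue=[] holders={T2,T8}
Step 11: wait(T7) -> count=0 queue=[T7] holders={T2,T8}
Step 12: signal(T8) -> count=0 queue=[] holders={T2,T7}
Step 13: signal(T7) -> count=1 queue=[] holders={T2}
Step 14: signal(T2) -> count=2 queue=[] holders={none}
Step 15: wait(T8) -> count=1 queue=[] holders={T8}
Step 16: wait(T5) -> count=0 queue=[] holders={T5,T8}
Step 17: signal(T5) -> count=1 queue=[] holders={T8}
Step 18: wait(T1) -> count=0 queue=[] holders={T1,T8}
Step 19: signal(T1) -> count=1 queue=[] holders={T8}
Final holders: {T8} -> 1 thread(s)

Answer: 1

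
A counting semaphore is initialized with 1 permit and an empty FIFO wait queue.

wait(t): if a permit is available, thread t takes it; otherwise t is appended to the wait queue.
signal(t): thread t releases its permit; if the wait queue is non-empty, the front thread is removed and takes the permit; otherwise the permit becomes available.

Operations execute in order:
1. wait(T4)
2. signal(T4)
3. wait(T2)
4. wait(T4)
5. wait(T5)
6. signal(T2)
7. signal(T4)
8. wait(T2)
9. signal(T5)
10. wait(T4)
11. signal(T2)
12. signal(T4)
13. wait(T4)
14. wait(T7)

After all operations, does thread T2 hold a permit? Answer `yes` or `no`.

Answer: no

Derivation:
Step 1: wait(T4) -> count=0 queue=[] holders={T4}
Step 2: signal(T4) -> count=1 queue=[] holders={none}
Step 3: wait(T2) -> count=0 queue=[] holders={T2}
Step 4: wait(T4) -> count=0 queue=[T4] holders={T2}
Step 5: wait(T5) -> count=0 queue=[T4,T5] holders={T2}
Step 6: signal(T2) -> count=0 queue=[T5] holders={T4}
Step 7: signal(T4) -> count=0 queue=[] holders={T5}
Step 8: wait(T2) -> count=0 queue=[T2] holders={T5}
Step 9: signal(T5) -> count=0 queue=[] holders={T2}
Step 10: wait(T4) -> count=0 queue=[T4] holders={T2}
Step 11: signal(T2) -> count=0 queue=[] holders={T4}
Step 12: signal(T4) -> count=1 queue=[] holders={none}
Step 13: wait(T4) -> count=0 queue=[] holders={T4}
Step 14: wait(T7) -> count=0 queue=[T7] holders={T4}
Final holders: {T4} -> T2 not in holders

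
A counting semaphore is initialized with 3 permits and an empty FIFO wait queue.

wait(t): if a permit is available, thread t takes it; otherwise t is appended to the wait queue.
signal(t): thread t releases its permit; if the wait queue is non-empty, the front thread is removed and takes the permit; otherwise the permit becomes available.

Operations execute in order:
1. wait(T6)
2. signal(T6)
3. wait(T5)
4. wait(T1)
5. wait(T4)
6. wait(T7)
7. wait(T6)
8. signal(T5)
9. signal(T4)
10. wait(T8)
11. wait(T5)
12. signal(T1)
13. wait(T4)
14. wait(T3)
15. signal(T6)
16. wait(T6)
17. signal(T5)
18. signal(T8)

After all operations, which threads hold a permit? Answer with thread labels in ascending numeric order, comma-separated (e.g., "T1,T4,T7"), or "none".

Answer: T3,T4,T7

Derivation:
Step 1: wait(T6) -> count=2 queue=[] holders={T6}
Step 2: signal(T6) -> count=3 queue=[] holders={none}
Step 3: wait(T5) -> count=2 queue=[] holders={T5}
Step 4: wait(T1) -> count=1 queue=[] holders={T1,T5}
Step 5: wait(T4) -> count=0 queue=[] holders={T1,T4,T5}
Step 6: wait(T7) -> count=0 queue=[T7] holders={T1,T4,T5}
Step 7: wait(T6) -> count=0 queue=[T7,T6] holders={T1,T4,T5}
Step 8: signal(T5) -> count=0 queue=[T6] holders={T1,T4,T7}
Step 9: signal(T4) -> count=0 queue=[] holders={T1,T6,T7}
Step 10: wait(T8) -> count=0 queue=[T8] holders={T1,T6,T7}
Step 11: wait(T5) -> count=0 queue=[T8,T5] holders={T1,T6,T7}
Step 12: signal(T1) -> count=0 queue=[T5] holders={T6,T7,T8}
Step 13: wait(T4) -> count=0 queue=[T5,T4] holders={T6,T7,T8}
Step 14: wait(T3) -> count=0 queue=[T5,T4,T3] holders={T6,T7,T8}
Step 15: signal(T6) -> count=0 queue=[T4,T3] holders={T5,T7,T8}
Step 16: wait(T6) -> count=0 queue=[T4,T3,T6] holders={T5,T7,T8}
Step 17: signal(T5) -> count=0 queue=[T3,T6] holders={T4,T7,T8}
Step 18: signal(T8) -> count=0 queue=[T6] holders={T3,T4,T7}
Final holders: T3,T4,T7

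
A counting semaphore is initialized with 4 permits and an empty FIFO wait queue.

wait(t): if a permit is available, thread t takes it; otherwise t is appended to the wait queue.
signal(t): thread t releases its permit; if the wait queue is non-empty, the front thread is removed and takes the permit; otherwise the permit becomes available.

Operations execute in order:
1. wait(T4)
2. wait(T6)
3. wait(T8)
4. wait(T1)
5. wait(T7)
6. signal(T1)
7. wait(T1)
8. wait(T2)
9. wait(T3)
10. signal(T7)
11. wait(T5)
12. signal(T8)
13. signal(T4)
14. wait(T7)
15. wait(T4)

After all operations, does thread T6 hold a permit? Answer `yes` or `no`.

Answer: yes

Derivation:
Step 1: wait(T4) -> count=3 queue=[] holders={T4}
Step 2: wait(T6) -> count=2 queue=[] holders={T4,T6}
Step 3: wait(T8) -> count=1 queue=[] holders={T4,T6,T8}
Step 4: wait(T1) -> count=0 queue=[] holders={T1,T4,T6,T8}
Step 5: wait(T7) -> count=0 queue=[T7] holders={T1,T4,T6,T8}
Step 6: signal(T1) -> count=0 queue=[] holders={T4,T6,T7,T8}
Step 7: wait(T1) -> count=0 queue=[T1] holders={T4,T6,T7,T8}
Step 8: wait(T2) -> count=0 queue=[T1,T2] holders={T4,T6,T7,T8}
Step 9: wait(T3) -> count=0 queue=[T1,T2,T3] holders={T4,T6,T7,T8}
Step 10: signal(T7) -> count=0 queue=[T2,T3] holders={T1,T4,T6,T8}
Step 11: wait(T5) -> count=0 queue=[T2,T3,T5] holders={T1,T4,T6,T8}
Step 12: signal(T8) -> count=0 queue=[T3,T5] holders={T1,T2,T4,T6}
Step 13: signal(T4) -> count=0 queue=[T5] holders={T1,T2,T3,T6}
Step 14: wait(T7) -> count=0 queue=[T5,T7] holders={T1,T2,T3,T6}
Step 15: wait(T4) -> count=0 queue=[T5,T7,T4] holders={T1,T2,T3,T6}
Final holders: {T1,T2,T3,T6} -> T6 in holders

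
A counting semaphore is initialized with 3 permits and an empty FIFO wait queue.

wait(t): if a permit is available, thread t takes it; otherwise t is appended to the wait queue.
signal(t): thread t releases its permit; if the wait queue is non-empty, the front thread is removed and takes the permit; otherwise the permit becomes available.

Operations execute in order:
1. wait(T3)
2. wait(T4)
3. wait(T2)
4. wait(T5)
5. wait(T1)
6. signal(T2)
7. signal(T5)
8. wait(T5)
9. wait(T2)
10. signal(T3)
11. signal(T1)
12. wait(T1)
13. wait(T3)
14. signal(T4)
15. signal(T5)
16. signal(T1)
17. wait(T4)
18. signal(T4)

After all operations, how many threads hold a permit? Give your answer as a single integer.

Step 1: wait(T3) -> count=2 queue=[] holders={T3}
Step 2: wait(T4) -> count=1 queue=[] holders={T3,T4}
Step 3: wait(T2) -> count=0 queue=[] holders={T2,T3,T4}
Step 4: wait(T5) -> count=0 queue=[T5] holders={T2,T3,T4}
Step 5: wait(T1) -> count=0 queue=[T5,T1] holders={T2,T3,T4}
Step 6: signal(T2) -> count=0 queue=[T1] holders={T3,T4,T5}
Step 7: signal(T5) -> count=0 queue=[] holders={T1,T3,T4}
Step 8: wait(T5) -> count=0 queue=[T5] holders={T1,T3,T4}
Step 9: wait(T2) -> count=0 queue=[T5,T2] holders={T1,T3,T4}
Step 10: signal(T3) -> count=0 queue=[T2] holders={T1,T4,T5}
Step 11: signal(T1) -> count=0 queue=[] holders={T2,T4,T5}
Step 12: wait(T1) -> count=0 queue=[T1] holders={T2,T4,T5}
Step 13: wait(T3) -> count=0 queue=[T1,T3] holders={T2,T4,T5}
Step 14: signal(T4) -> count=0 queue=[T3] holders={T1,T2,T5}
Step 15: signal(T5) -> count=0 queue=[] holders={T1,T2,T3}
Step 16: signal(T1) -> count=1 queue=[] holders={T2,T3}
Step 17: wait(T4) -> count=0 queue=[] holders={T2,T3,T4}
Step 18: signal(T4) -> count=1 queue=[] holders={T2,T3}
Final holders: {T2,T3} -> 2 thread(s)

Answer: 2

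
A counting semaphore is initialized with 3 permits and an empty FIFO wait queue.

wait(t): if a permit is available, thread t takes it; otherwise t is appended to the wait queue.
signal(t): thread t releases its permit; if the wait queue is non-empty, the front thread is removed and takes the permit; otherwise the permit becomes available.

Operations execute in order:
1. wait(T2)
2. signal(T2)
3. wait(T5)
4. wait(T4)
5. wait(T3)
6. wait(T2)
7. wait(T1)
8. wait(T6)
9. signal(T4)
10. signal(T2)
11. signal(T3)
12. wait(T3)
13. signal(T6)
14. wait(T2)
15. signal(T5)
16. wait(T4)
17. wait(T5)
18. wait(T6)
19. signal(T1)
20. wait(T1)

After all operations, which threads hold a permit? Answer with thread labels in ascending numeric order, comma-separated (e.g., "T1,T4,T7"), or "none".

Answer: T2,T3,T4

Derivation:
Step 1: wait(T2) -> count=2 queue=[] holders={T2}
Step 2: signal(T2) -> count=3 queue=[] holders={none}
Step 3: wait(T5) -> count=2 queue=[] holders={T5}
Step 4: wait(T4) -> count=1 queue=[] holders={T4,T5}
Step 5: wait(T3) -> count=0 queue=[] holders={T3,T4,T5}
Step 6: wait(T2) -> count=0 queue=[T2] holders={T3,T4,T5}
Step 7: wait(T1) -> count=0 queue=[T2,T1] holders={T3,T4,T5}
Step 8: wait(T6) -> count=0 queue=[T2,T1,T6] holders={T3,T4,T5}
Step 9: signal(T4) -> count=0 queue=[T1,T6] holders={T2,T3,T5}
Step 10: signal(T2) -> count=0 queue=[T6] holders={T1,T3,T5}
Step 11: signal(T3) -> count=0 queue=[] holders={T1,T5,T6}
Step 12: wait(T3) -> count=0 queue=[T3] holders={T1,T5,T6}
Step 13: signal(T6) -> count=0 queue=[] holders={T1,T3,T5}
Step 14: wait(T2) -> count=0 queue=[T2] holders={T1,T3,T5}
Step 15: signal(T5) -> count=0 queue=[] holders={T1,T2,T3}
Step 16: wait(T4) -> count=0 queue=[T4] holders={T1,T2,T3}
Step 17: wait(T5) -> count=0 queue=[T4,T5] holders={T1,T2,T3}
Step 18: wait(T6) -> count=0 queue=[T4,T5,T6] holders={T1,T2,T3}
Step 19: signal(T1) -> count=0 queue=[T5,T6] holders={T2,T3,T4}
Step 20: wait(T1) -> count=0 queue=[T5,T6,T1] holders={T2,T3,T4}
Final holders: T2,T3,T4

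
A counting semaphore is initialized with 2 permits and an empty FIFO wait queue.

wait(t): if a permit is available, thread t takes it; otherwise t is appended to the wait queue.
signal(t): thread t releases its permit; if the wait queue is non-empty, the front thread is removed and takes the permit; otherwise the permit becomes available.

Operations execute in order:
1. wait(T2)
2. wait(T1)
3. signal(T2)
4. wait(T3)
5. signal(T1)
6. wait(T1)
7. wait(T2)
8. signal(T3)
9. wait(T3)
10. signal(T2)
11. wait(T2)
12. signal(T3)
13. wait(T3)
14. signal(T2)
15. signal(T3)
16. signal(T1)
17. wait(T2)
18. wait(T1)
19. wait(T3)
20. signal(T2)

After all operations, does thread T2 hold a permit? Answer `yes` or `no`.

Answer: no

Derivation:
Step 1: wait(T2) -> count=1 queue=[] holders={T2}
Step 2: wait(T1) -> count=0 queue=[] holders={T1,T2}
Step 3: signal(T2) -> count=1 queue=[] holders={T1}
Step 4: wait(T3) -> count=0 queue=[] holders={T1,T3}
Step 5: signal(T1) -> count=1 queue=[] holders={T3}
Step 6: wait(T1) -> count=0 queue=[] holders={T1,T3}
Step 7: wait(T2) -> count=0 queue=[T2] holders={T1,T3}
Step 8: signal(T3) -> count=0 queue=[] holders={T1,T2}
Step 9: wait(T3) -> count=0 queue=[T3] holders={T1,T2}
Step 10: signal(T2) -> count=0 queue=[] holders={T1,T3}
Step 11: wait(T2) -> count=0 queue=[T2] holders={T1,T3}
Step 12: signal(T3) -> count=0 queue=[] holders={T1,T2}
Step 13: wait(T3) -> count=0 queue=[T3] holders={T1,T2}
Step 14: signal(T2) -> count=0 queue=[] holders={T1,T3}
Step 15: signal(T3) -> count=1 queue=[] holders={T1}
Step 16: signal(T1) -> count=2 queue=[] holders={none}
Step 17: wait(T2) -> count=1 queue=[] holders={T2}
Step 18: wait(T1) -> count=0 queue=[] holders={T1,T2}
Step 19: wait(T3) -> count=0 queue=[T3] holders={T1,T2}
Step 20: signal(T2) -> count=0 queue=[] holders={T1,T3}
Final holders: {T1,T3} -> T2 not in holders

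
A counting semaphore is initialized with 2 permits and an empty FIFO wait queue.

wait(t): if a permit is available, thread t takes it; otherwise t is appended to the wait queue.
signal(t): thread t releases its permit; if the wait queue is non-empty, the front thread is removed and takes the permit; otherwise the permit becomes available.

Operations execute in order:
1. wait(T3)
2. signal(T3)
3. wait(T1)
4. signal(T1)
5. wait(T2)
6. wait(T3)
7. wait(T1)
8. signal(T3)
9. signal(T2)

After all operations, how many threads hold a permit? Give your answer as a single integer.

Answer: 1

Derivation:
Step 1: wait(T3) -> count=1 queue=[] holders={T3}
Step 2: signal(T3) -> count=2 queue=[] holders={none}
Step 3: wait(T1) -> count=1 queue=[] holders={T1}
Step 4: signal(T1) -> count=2 queue=[] holders={none}
Step 5: wait(T2) -> count=1 queue=[] holders={T2}
Step 6: wait(T3) -> count=0 queue=[] holders={T2,T3}
Step 7: wait(T1) -> count=0 queue=[T1] holders={T2,T3}
Step 8: signal(T3) -> count=0 queue=[] holders={T1,T2}
Step 9: signal(T2) -> count=1 queue=[] holders={T1}
Final holders: {T1} -> 1 thread(s)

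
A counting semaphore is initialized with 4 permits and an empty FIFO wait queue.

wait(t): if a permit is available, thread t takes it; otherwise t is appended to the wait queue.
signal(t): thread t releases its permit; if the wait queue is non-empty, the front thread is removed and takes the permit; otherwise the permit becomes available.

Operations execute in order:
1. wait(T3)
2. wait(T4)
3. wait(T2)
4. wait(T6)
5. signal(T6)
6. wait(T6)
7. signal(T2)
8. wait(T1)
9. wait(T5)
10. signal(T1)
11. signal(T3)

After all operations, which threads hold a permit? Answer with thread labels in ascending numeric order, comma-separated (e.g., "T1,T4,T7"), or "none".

Answer: T4,T5,T6

Derivation:
Step 1: wait(T3) -> count=3 queue=[] holders={T3}
Step 2: wait(T4) -> count=2 queue=[] holders={T3,T4}
Step 3: wait(T2) -> count=1 queue=[] holders={T2,T3,T4}
Step 4: wait(T6) -> count=0 queue=[] holders={T2,T3,T4,T6}
Step 5: signal(T6) -> count=1 queue=[] holders={T2,T3,T4}
Step 6: wait(T6) -> count=0 queue=[] holders={T2,T3,T4,T6}
Step 7: signal(T2) -> count=1 queue=[] holders={T3,T4,T6}
Step 8: wait(T1) -> count=0 queue=[] holders={T1,T3,T4,T6}
Step 9: wait(T5) -> count=0 queue=[T5] holders={T1,T3,T4,T6}
Step 10: signal(T1) -> count=0 queue=[] holders={T3,T4,T5,T6}
Step 11: signal(T3) -> count=1 queue=[] holders={T4,T5,T6}
Final holders: T4,T5,T6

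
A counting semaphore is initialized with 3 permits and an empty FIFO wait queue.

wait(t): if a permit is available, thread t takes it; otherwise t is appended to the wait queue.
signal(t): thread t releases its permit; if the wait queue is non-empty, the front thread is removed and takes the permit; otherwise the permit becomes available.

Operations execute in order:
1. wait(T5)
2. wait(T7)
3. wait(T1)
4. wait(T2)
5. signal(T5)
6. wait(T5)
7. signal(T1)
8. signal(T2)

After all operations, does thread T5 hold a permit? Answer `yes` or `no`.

Answer: yes

Derivation:
Step 1: wait(T5) -> count=2 queue=[] holders={T5}
Step 2: wait(T7) -> count=1 queue=[] holders={T5,T7}
Step 3: wait(T1) -> count=0 queue=[] holders={T1,T5,T7}
Step 4: wait(T2) -> count=0 queue=[T2] holders={T1,T5,T7}
Step 5: signal(T5) -> count=0 queue=[] holders={T1,T2,T7}
Step 6: wait(T5) -> count=0 queue=[T5] holders={T1,T2,T7}
Step 7: signal(T1) -> count=0 queue=[] holders={T2,T5,T7}
Step 8: signal(T2) -> count=1 queue=[] holders={T5,T7}
Final holders: {T5,T7} -> T5 in holders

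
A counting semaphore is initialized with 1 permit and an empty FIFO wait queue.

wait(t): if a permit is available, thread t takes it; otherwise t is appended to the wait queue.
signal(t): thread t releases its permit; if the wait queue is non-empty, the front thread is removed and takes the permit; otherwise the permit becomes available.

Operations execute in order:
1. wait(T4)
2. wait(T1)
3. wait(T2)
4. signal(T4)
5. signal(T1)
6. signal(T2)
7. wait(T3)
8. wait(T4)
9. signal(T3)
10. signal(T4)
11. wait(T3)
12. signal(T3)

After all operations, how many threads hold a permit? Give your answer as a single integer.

Answer: 0

Derivation:
Step 1: wait(T4) -> count=0 queue=[] holders={T4}
Step 2: wait(T1) -> count=0 queue=[T1] holders={T4}
Step 3: wait(T2) -> count=0 queue=[T1,T2] holders={T4}
Step 4: signal(T4) -> count=0 queue=[T2] holders={T1}
Step 5: signal(T1) -> count=0 queue=[] holders={T2}
Step 6: signal(T2) -> count=1 queue=[] holders={none}
Step 7: wait(T3) -> count=0 queue=[] holders={T3}
Step 8: wait(T4) -> count=0 queue=[T4] holders={T3}
Step 9: signal(T3) -> count=0 queue=[] holders={T4}
Step 10: signal(T4) -> count=1 queue=[] holders={none}
Step 11: wait(T3) -> count=0 queue=[] holders={T3}
Step 12: signal(T3) -> count=1 queue=[] holders={none}
Final holders: {none} -> 0 thread(s)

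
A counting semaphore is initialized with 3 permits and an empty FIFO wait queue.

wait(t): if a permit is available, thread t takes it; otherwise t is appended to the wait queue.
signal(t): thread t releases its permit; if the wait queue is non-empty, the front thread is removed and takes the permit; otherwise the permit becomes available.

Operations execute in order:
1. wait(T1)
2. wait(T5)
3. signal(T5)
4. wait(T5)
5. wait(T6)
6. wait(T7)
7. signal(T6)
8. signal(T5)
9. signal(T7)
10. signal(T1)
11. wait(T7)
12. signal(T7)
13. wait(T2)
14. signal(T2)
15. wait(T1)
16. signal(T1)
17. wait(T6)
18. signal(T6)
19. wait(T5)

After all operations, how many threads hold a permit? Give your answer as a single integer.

Answer: 1

Derivation:
Step 1: wait(T1) -> count=2 queue=[] holders={T1}
Step 2: wait(T5) -> count=1 queue=[] holders={T1,T5}
Step 3: signal(T5) -> count=2 queue=[] holders={T1}
Step 4: wait(T5) -> count=1 queue=[] holders={T1,T5}
Step 5: wait(T6) -> count=0 queue=[] holders={T1,T5,T6}
Step 6: wait(T7) -> count=0 queue=[T7] holders={T1,T5,T6}
Step 7: signal(T6) -> count=0 queue=[] holders={T1,T5,T7}
Step 8: signal(T5) -> count=1 queue=[] holders={T1,T7}
Step 9: signal(T7) -> count=2 queue=[] holders={T1}
Step 10: signal(T1) -> count=3 queue=[] holders={none}
Step 11: wait(T7) -> count=2 queue=[] holders={T7}
Step 12: signal(T7) -> count=3 queue=[] holders={none}
Step 13: wait(T2) -> count=2 queue=[] holders={T2}
Step 14: signal(T2) -> count=3 queue=[] holders={none}
Step 15: wait(T1) -> count=2 queue=[] holders={T1}
Step 16: signal(T1) -> count=3 queue=[] holders={none}
Step 17: wait(T6) -> count=2 queue=[] holders={T6}
Step 18: signal(T6) -> count=3 queue=[] holders={none}
Step 19: wait(T5) -> count=2 queue=[] holders={T5}
Final holders: {T5} -> 1 thread(s)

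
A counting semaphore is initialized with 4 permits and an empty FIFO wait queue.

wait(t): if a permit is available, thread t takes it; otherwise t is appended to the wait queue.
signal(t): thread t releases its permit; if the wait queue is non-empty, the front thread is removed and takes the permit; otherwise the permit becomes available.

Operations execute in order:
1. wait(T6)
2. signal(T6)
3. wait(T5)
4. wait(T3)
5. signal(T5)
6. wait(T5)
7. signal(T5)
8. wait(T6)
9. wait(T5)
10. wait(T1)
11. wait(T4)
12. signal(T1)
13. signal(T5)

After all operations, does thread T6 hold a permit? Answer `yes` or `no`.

Step 1: wait(T6) -> count=3 queue=[] holders={T6}
Step 2: signal(T6) -> count=4 queue=[] holders={none}
Step 3: wait(T5) -> count=3 queue=[] holders={T5}
Step 4: wait(T3) -> count=2 queue=[] holders={T3,T5}
Step 5: signal(T5) -> count=3 queue=[] holders={T3}
Step 6: wait(T5) -> count=2 queue=[] holders={T3,T5}
Step 7: signal(T5) -> count=3 queue=[] holders={T3}
Step 8: wait(T6) -> count=2 queue=[] holders={T3,T6}
Step 9: wait(T5) -> count=1 queue=[] holders={T3,T5,T6}
Step 10: wait(T1) -> count=0 queue=[] holders={T1,T3,T5,T6}
Step 11: wait(T4) -> count=0 queue=[T4] holders={T1,T3,T5,T6}
Step 12: signal(T1) -> count=0 queue=[] holders={T3,T4,T5,T6}
Step 13: signal(T5) -> count=1 queue=[] holders={T3,T4,T6}
Final holders: {T3,T4,T6} -> T6 in holders

Answer: yes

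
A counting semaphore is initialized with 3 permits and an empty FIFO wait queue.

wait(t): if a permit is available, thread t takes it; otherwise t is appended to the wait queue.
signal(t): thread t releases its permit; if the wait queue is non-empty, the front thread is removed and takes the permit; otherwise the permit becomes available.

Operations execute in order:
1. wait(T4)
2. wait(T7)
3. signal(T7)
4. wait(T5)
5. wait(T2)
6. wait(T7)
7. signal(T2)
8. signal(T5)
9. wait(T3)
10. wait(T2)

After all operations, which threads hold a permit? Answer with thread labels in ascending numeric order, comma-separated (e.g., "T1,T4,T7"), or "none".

Step 1: wait(T4) -> count=2 queue=[] holders={T4}
Step 2: wait(T7) -> count=1 queue=[] holders={T4,T7}
Step 3: signal(T7) -> count=2 queue=[] holders={T4}
Step 4: wait(T5) -> count=1 queue=[] holders={T4,T5}
Step 5: wait(T2) -> count=0 queue=[] holders={T2,T4,T5}
Step 6: wait(T7) -> count=0 queue=[T7] holders={T2,T4,T5}
Step 7: signal(T2) -> count=0 queue=[] holders={T4,T5,T7}
Step 8: signal(T5) -> count=1 queue=[] holders={T4,T7}
Step 9: wait(T3) -> count=0 queue=[] holders={T3,T4,T7}
Step 10: wait(T2) -> count=0 queue=[T2] holders={T3,T4,T7}
Final holders: T3,T4,T7

Answer: T3,T4,T7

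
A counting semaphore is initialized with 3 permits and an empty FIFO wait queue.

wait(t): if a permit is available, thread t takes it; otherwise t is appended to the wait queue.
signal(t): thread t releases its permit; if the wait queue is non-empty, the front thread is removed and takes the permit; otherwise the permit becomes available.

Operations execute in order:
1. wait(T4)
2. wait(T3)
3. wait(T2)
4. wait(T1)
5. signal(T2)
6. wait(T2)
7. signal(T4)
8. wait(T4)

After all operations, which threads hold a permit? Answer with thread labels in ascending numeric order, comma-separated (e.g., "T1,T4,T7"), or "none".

Answer: T1,T2,T3

Derivation:
Step 1: wait(T4) -> count=2 queue=[] holders={T4}
Step 2: wait(T3) -> count=1 queue=[] holders={T3,T4}
Step 3: wait(T2) -> count=0 queue=[] holders={T2,T3,T4}
Step 4: wait(T1) -> count=0 queue=[T1] holders={T2,T3,T4}
Step 5: signal(T2) -> count=0 queue=[] holders={T1,T3,T4}
Step 6: wait(T2) -> count=0 queue=[T2] holders={T1,T3,T4}
Step 7: signal(T4) -> count=0 queue=[] holders={T1,T2,T3}
Step 8: wait(T4) -> count=0 queue=[T4] holders={T1,T2,T3}
Final holders: T1,T2,T3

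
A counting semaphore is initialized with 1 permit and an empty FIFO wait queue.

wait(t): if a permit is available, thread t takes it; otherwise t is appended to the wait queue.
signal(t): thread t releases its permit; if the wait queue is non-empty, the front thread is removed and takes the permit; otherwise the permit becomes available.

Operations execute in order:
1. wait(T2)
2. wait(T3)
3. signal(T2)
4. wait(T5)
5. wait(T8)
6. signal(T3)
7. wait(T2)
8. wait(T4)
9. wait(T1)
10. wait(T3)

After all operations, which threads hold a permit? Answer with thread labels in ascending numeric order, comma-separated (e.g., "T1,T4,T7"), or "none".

Step 1: wait(T2) -> count=0 queue=[] holders={T2}
Step 2: wait(T3) -> count=0 queue=[T3] holders={T2}
Step 3: signal(T2) -> count=0 queue=[] holders={T3}
Step 4: wait(T5) -> count=0 queue=[T5] holders={T3}
Step 5: wait(T8) -> count=0 queue=[T5,T8] holders={T3}
Step 6: signal(T3) -> count=0 queue=[T8] holders={T5}
Step 7: wait(T2) -> count=0 queue=[T8,T2] holders={T5}
Step 8: wait(T4) -> count=0 queue=[T8,T2,T4] holders={T5}
Step 9: wait(T1) -> count=0 queue=[T8,T2,T4,T1] holders={T5}
Step 10: wait(T3) -> count=0 queue=[T8,T2,T4,T1,T3] holders={T5}
Final holders: T5

Answer: T5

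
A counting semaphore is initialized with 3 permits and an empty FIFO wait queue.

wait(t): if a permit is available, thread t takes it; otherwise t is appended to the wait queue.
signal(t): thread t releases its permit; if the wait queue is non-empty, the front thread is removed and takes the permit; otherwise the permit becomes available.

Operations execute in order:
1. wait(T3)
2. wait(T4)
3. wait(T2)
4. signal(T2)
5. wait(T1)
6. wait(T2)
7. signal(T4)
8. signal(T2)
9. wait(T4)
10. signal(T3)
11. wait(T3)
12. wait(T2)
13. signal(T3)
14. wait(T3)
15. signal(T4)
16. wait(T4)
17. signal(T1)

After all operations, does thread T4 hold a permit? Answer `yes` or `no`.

Step 1: wait(T3) -> count=2 queue=[] holders={T3}
Step 2: wait(T4) -> count=1 queue=[] holders={T3,T4}
Step 3: wait(T2) -> count=0 queue=[] holders={T2,T3,T4}
Step 4: signal(T2) -> count=1 queue=[] holders={T3,T4}
Step 5: wait(T1) -> count=0 queue=[] holders={T1,T3,T4}
Step 6: wait(T2) -> count=0 queue=[T2] holders={T1,T3,T4}
Step 7: signal(T4) -> count=0 queue=[] holders={T1,T2,T3}
Step 8: signal(T2) -> count=1 queue=[] holders={T1,T3}
Step 9: wait(T4) -> count=0 queue=[] holders={T1,T3,T4}
Step 10: signal(T3) -> count=1 queue=[] holders={T1,T4}
Step 11: wait(T3) -> count=0 queue=[] holders={T1,T3,T4}
Step 12: wait(T2) -> count=0 queue=[T2] holders={T1,T3,T4}
Step 13: signal(T3) -> count=0 queue=[] holders={T1,T2,T4}
Step 14: wait(T3) -> count=0 queue=[T3] holders={T1,T2,T4}
Step 15: signal(T4) -> count=0 queue=[] holders={T1,T2,T3}
Step 16: wait(T4) -> count=0 queue=[T4] holders={T1,T2,T3}
Step 17: signal(T1) -> count=0 queue=[] holders={T2,T3,T4}
Final holders: {T2,T3,T4} -> T4 in holders

Answer: yes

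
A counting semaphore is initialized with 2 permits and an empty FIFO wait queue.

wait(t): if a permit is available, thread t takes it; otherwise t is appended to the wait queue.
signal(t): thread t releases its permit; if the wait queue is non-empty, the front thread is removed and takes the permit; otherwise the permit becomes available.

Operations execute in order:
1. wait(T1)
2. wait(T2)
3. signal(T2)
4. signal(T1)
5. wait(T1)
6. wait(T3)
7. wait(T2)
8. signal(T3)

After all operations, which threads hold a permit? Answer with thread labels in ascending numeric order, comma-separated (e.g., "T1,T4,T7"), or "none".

Step 1: wait(T1) -> count=1 queue=[] holders={T1}
Step 2: wait(T2) -> count=0 queue=[] holders={T1,T2}
Step 3: signal(T2) -> count=1 queue=[] holders={T1}
Step 4: signal(T1) -> count=2 queue=[] holders={none}
Step 5: wait(T1) -> count=1 queue=[] holders={T1}
Step 6: wait(T3) -> count=0 queue=[] holders={T1,T3}
Step 7: wait(T2) -> count=0 queue=[T2] holders={T1,T3}
Step 8: signal(T3) -> count=0 queue=[] holders={T1,T2}
Final holders: T1,T2

Answer: T1,T2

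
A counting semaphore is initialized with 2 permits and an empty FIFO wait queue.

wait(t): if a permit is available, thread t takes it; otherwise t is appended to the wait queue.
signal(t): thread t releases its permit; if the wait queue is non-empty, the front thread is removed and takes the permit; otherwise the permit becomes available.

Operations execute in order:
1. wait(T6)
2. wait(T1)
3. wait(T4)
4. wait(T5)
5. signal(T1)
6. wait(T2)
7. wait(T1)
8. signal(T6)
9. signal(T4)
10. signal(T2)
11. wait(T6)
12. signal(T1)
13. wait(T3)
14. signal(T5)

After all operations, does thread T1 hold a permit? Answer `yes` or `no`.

Step 1: wait(T6) -> count=1 queue=[] holders={T6}
Step 2: wait(T1) -> count=0 queue=[] holders={T1,T6}
Step 3: wait(T4) -> count=0 queue=[T4] holders={T1,T6}
Step 4: wait(T5) -> count=0 queue=[T4,T5] holders={T1,T6}
Step 5: signal(T1) -> count=0 queue=[T5] holders={T4,T6}
Step 6: wait(T2) -> count=0 queue=[T5,T2] holders={T4,T6}
Step 7: wait(T1) -> count=0 queue=[T5,T2,T1] holders={T4,T6}
Step 8: signal(T6) -> count=0 queue=[T2,T1] holders={T4,T5}
Step 9: signal(T4) -> count=0 queue=[T1] holders={T2,T5}
Step 10: signal(T2) -> count=0 queue=[] holders={T1,T5}
Step 11: wait(T6) -> count=0 queue=[T6] holders={T1,T5}
Step 12: signal(T1) -> count=0 queue=[] holders={T5,T6}
Step 13: wait(T3) -> count=0 queue=[T3] holders={T5,T6}
Step 14: signal(T5) -> count=0 queue=[] holders={T3,T6}
Final holders: {T3,T6} -> T1 not in holders

Answer: no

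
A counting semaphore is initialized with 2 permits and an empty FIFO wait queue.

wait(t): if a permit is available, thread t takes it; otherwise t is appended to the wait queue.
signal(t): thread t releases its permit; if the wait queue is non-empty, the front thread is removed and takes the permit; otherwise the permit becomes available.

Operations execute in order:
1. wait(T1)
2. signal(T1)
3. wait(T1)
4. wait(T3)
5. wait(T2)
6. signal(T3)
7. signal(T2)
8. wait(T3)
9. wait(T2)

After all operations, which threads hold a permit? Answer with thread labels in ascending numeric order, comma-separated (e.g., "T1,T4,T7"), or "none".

Step 1: wait(T1) -> count=1 queue=[] holders={T1}
Step 2: signal(T1) -> count=2 queue=[] holders={none}
Step 3: wait(T1) -> count=1 queue=[] holders={T1}
Step 4: wait(T3) -> count=0 queue=[] holders={T1,T3}
Step 5: wait(T2) -> count=0 queue=[T2] holders={T1,T3}
Step 6: signal(T3) -> count=0 queue=[] holders={T1,T2}
Step 7: signal(T2) -> count=1 queue=[] holders={T1}
Step 8: wait(T3) -> count=0 queue=[] holders={T1,T3}
Step 9: wait(T2) -> count=0 queue=[T2] holders={T1,T3}
Final holders: T1,T3

Answer: T1,T3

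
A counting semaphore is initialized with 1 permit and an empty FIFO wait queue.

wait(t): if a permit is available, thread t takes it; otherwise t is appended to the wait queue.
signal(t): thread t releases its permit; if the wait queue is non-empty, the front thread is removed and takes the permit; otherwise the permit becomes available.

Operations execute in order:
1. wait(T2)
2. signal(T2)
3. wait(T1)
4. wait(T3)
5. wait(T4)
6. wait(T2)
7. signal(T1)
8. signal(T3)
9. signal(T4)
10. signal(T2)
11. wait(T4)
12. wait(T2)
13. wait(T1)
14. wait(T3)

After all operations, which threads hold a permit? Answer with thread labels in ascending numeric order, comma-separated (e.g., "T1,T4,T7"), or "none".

Step 1: wait(T2) -> count=0 queue=[] holders={T2}
Step 2: signal(T2) -> count=1 queue=[] holders={none}
Step 3: wait(T1) -> count=0 queue=[] holders={T1}
Step 4: wait(T3) -> count=0 queue=[T3] holders={T1}
Step 5: wait(T4) -> count=0 queue=[T3,T4] holders={T1}
Step 6: wait(T2) -> count=0 queue=[T3,T4,T2] holders={T1}
Step 7: signal(T1) -> count=0 queue=[T4,T2] holders={T3}
Step 8: signal(T3) -> count=0 queue=[T2] holders={T4}
Step 9: signal(T4) -> count=0 queue=[] holders={T2}
Step 10: signal(T2) -> count=1 queue=[] holders={none}
Step 11: wait(T4) -> count=0 queue=[] holders={T4}
Step 12: wait(T2) -> count=0 queue=[T2] holders={T4}
Step 13: wait(T1) -> count=0 queue=[T2,T1] holders={T4}
Step 14: wait(T3) -> count=0 queue=[T2,T1,T3] holders={T4}
Final holders: T4

Answer: T4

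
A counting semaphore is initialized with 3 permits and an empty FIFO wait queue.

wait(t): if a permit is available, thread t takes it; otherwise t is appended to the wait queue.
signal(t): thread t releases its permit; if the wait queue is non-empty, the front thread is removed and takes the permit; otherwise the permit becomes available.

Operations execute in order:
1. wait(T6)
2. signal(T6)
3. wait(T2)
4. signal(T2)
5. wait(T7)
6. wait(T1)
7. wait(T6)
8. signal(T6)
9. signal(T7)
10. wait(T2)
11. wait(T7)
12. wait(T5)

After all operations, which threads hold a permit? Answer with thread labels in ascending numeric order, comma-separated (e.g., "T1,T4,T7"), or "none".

Answer: T1,T2,T7

Derivation:
Step 1: wait(T6) -> count=2 queue=[] holders={T6}
Step 2: signal(T6) -> count=3 queue=[] holders={none}
Step 3: wait(T2) -> count=2 queue=[] holders={T2}
Step 4: signal(T2) -> count=3 queue=[] holders={none}
Step 5: wait(T7) -> count=2 queue=[] holders={T7}
Step 6: wait(T1) -> count=1 queue=[] holders={T1,T7}
Step 7: wait(T6) -> count=0 queue=[] holders={T1,T6,T7}
Step 8: signal(T6) -> count=1 queue=[] holders={T1,T7}
Step 9: signal(T7) -> count=2 queue=[] holders={T1}
Step 10: wait(T2) -> count=1 queue=[] holders={T1,T2}
Step 11: wait(T7) -> count=0 queue=[] holders={T1,T2,T7}
Step 12: wait(T5) -> count=0 queue=[T5] holders={T1,T2,T7}
Final holders: T1,T2,T7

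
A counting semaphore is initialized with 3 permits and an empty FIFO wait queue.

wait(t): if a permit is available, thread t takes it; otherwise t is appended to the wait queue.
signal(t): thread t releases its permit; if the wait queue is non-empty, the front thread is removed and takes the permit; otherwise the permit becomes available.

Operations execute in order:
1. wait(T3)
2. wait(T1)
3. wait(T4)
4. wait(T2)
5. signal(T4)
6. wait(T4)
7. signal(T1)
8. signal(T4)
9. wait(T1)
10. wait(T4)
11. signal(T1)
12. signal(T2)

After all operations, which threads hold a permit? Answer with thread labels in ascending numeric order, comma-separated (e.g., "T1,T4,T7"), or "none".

Answer: T3,T4

Derivation:
Step 1: wait(T3) -> count=2 queue=[] holders={T3}
Step 2: wait(T1) -> count=1 queue=[] holders={T1,T3}
Step 3: wait(T4) -> count=0 queue=[] holders={T1,T3,T4}
Step 4: wait(T2) -> count=0 queue=[T2] holders={T1,T3,T4}
Step 5: signal(T4) -> count=0 queue=[] holders={T1,T2,T3}
Step 6: wait(T4) -> count=0 queue=[T4] holders={T1,T2,T3}
Step 7: signal(T1) -> count=0 queue=[] holders={T2,T3,T4}
Step 8: signal(T4) -> count=1 queue=[] holders={T2,T3}
Step 9: wait(T1) -> count=0 queue=[] holders={T1,T2,T3}
Step 10: wait(T4) -> count=0 queue=[T4] holders={T1,T2,T3}
Step 11: signal(T1) -> count=0 queue=[] holders={T2,T3,T4}
Step 12: signal(T2) -> count=1 queue=[] holders={T3,T4}
Final holders: T3,T4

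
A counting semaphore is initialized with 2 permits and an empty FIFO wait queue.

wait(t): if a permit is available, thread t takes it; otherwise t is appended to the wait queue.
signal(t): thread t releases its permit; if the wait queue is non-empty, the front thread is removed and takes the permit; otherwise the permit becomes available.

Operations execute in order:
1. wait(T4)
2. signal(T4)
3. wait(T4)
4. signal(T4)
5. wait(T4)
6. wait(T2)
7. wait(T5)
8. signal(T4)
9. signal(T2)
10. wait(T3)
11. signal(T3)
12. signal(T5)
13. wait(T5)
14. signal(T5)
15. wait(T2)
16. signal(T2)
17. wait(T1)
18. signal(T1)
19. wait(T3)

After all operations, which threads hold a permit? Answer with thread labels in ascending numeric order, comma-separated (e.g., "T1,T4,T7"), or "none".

Step 1: wait(T4) -> count=1 queue=[] holders={T4}
Step 2: signal(T4) -> count=2 queue=[] holders={none}
Step 3: wait(T4) -> count=1 queue=[] holders={T4}
Step 4: signal(T4) -> count=2 queue=[] holders={none}
Step 5: wait(T4) -> count=1 queue=[] holders={T4}
Step 6: wait(T2) -> count=0 queue=[] holders={T2,T4}
Step 7: wait(T5) -> count=0 queue=[T5] holders={T2,T4}
Step 8: signal(T4) -> count=0 queue=[] holders={T2,T5}
Step 9: signal(T2) -> count=1 queue=[] holders={T5}
Step 10: wait(T3) -> count=0 queue=[] holders={T3,T5}
Step 11: signal(T3) -> count=1 queue=[] holders={T5}
Step 12: signal(T5) -> count=2 queue=[] holders={none}
Step 13: wait(T5) -> count=1 queue=[] holders={T5}
Step 14: signal(T5) -> count=2 queue=[] holders={none}
Step 15: wait(T2) -> count=1 queue=[] holders={T2}
Step 16: signal(T2) -> count=2 queue=[] holders={none}
Step 17: wait(T1) -> count=1 queue=[] holders={T1}
Step 18: signal(T1) -> count=2 queue=[] holders={none}
Step 19: wait(T3) -> count=1 queue=[] holders={T3}
Final holders: T3

Answer: T3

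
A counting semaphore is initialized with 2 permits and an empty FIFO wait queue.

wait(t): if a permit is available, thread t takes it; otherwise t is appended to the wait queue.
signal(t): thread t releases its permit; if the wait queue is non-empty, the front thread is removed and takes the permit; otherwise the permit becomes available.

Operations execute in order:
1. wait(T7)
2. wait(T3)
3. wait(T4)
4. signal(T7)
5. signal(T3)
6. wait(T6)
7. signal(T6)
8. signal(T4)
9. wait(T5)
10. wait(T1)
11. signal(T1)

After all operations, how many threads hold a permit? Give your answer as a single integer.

Answer: 1

Derivation:
Step 1: wait(T7) -> count=1 queue=[] holders={T7}
Step 2: wait(T3) -> count=0 queue=[] holders={T3,T7}
Step 3: wait(T4) -> count=0 queue=[T4] holders={T3,T7}
Step 4: signal(T7) -> count=0 queue=[] holders={T3,T4}
Step 5: signal(T3) -> count=1 queue=[] holders={T4}
Step 6: wait(T6) -> count=0 queue=[] holders={T4,T6}
Step 7: signal(T6) -> count=1 queue=[] holders={T4}
Step 8: signal(T4) -> count=2 queue=[] holders={none}
Step 9: wait(T5) -> count=1 queue=[] holders={T5}
Step 10: wait(T1) -> count=0 queue=[] holders={T1,T5}
Step 11: signal(T1) -> count=1 queue=[] holders={T5}
Final holders: {T5} -> 1 thread(s)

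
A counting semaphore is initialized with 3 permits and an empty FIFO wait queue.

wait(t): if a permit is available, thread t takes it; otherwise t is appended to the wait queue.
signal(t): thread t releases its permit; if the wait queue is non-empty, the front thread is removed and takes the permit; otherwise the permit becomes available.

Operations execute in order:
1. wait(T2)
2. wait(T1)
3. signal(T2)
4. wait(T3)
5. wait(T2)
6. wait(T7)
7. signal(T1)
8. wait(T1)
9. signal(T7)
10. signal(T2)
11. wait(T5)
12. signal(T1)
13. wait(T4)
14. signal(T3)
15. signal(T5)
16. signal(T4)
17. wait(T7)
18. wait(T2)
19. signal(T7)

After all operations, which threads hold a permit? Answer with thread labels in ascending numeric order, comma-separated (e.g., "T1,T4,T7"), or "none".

Step 1: wait(T2) -> count=2 queue=[] holders={T2}
Step 2: wait(T1) -> count=1 queue=[] holders={T1,T2}
Step 3: signal(T2) -> count=2 queue=[] holders={T1}
Step 4: wait(T3) -> count=1 queue=[] holders={T1,T3}
Step 5: wait(T2) -> count=0 queue=[] holders={T1,T2,T3}
Step 6: wait(T7) -> count=0 queue=[T7] holders={T1,T2,T3}
Step 7: signal(T1) -> count=0 queue=[] holders={T2,T3,T7}
Step 8: wait(T1) -> count=0 queue=[T1] holders={T2,T3,T7}
Step 9: signal(T7) -> count=0 queue=[] holders={T1,T2,T3}
Step 10: signal(T2) -> count=1 queue=[] holders={T1,T3}
Step 11: wait(T5) -> count=0 queue=[] holders={T1,T3,T5}
Step 12: signal(T1) -> count=1 queue=[] holders={T3,T5}
Step 13: wait(T4) -> count=0 queue=[] holders={T3,T4,T5}
Step 14: signal(T3) -> count=1 queue=[] holders={T4,T5}
Step 15: signal(T5) -> count=2 queue=[] holders={T4}
Step 16: signal(T4) -> count=3 queue=[] holders={none}
Step 17: wait(T7) -> count=2 queue=[] holders={T7}
Step 18: wait(T2) -> count=1 queue=[] holders={T2,T7}
Step 19: signal(T7) -> count=2 queue=[] holders={T2}
Final holders: T2

Answer: T2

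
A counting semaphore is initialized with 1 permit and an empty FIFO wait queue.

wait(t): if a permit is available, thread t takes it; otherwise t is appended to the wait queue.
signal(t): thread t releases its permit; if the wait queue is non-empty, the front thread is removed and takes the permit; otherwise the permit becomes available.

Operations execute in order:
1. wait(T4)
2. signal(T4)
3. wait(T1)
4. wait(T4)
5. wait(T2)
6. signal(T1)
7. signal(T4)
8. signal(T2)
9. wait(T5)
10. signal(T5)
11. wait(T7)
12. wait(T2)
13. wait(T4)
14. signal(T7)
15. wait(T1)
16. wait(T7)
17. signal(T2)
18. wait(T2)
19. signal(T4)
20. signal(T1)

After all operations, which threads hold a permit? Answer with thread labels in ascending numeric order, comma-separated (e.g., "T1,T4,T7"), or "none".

Answer: T7

Derivation:
Step 1: wait(T4) -> count=0 queue=[] holders={T4}
Step 2: signal(T4) -> count=1 queue=[] holders={none}
Step 3: wait(T1) -> count=0 queue=[] holders={T1}
Step 4: wait(T4) -> count=0 queue=[T4] holders={T1}
Step 5: wait(T2) -> count=0 queue=[T4,T2] holders={T1}
Step 6: signal(T1) -> count=0 queue=[T2] holders={T4}
Step 7: signal(T4) -> count=0 queue=[] holders={T2}
Step 8: signal(T2) -> count=1 queue=[] holders={none}
Step 9: wait(T5) -> count=0 queue=[] holders={T5}
Step 10: signal(T5) -> count=1 queue=[] holders={none}
Step 11: wait(T7) -> count=0 queue=[] holders={T7}
Step 12: wait(T2) -> count=0 queue=[T2] holders={T7}
Step 13: wait(T4) -> count=0 queue=[T2,T4] holders={T7}
Step 14: signal(T7) -> count=0 queue=[T4] holders={T2}
Step 15: wait(T1) -> count=0 queue=[T4,T1] holders={T2}
Step 16: wait(T7) -> count=0 queue=[T4,T1,T7] holders={T2}
Step 17: signal(T2) -> count=0 queue=[T1,T7] holders={T4}
Step 18: wait(T2) -> count=0 queue=[T1,T7,T2] holders={T4}
Step 19: signal(T4) -> count=0 queue=[T7,T2] holders={T1}
Step 20: signal(T1) -> count=0 queue=[T2] holders={T7}
Final holders: T7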